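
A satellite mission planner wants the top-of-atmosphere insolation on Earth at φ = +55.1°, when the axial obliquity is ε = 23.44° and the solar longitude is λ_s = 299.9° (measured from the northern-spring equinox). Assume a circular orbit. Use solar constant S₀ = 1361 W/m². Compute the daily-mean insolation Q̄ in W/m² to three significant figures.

Q̄ ≈ 73.3 W/m²

Solar declination: sin δ = sin ε · sin λ_s = sin 23.44° × sin 299.9° = -0.34484, so δ = -20.172°.
cos H₀ = −tan(+55.1°) tan(-20.172°) = 0.5266, H₀ = 1.0162 rad.
Bracket: H₀ sin φ sin δ + cos φ cos δ sin H₀ = 1.0162×0.82015×-0.34484 + 0.57215×0.93866×0.85010 = -0.287402 + 0.456550 = 0.169148.
Q̄ = (S₀/π) × [bracket] = (1361/π) × 0.169148 = 73.28 W/m².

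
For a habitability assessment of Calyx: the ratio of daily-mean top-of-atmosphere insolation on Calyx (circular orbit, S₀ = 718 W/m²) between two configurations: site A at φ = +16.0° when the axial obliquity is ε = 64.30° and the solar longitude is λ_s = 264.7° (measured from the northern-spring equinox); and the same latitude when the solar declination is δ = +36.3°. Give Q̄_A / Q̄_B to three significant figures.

Q̄_A / Q̄_B ≈ 0.105

— Configuration A (φ=+16.0°):
Solar declination: sin δ = sin ε · sin λ_s = sin 64.30° × sin 264.7° = -0.89722, so δ = -63.796°.
cos H₀ = −tan(+16.0°) tan(-63.796°) = 0.5826, H₀ = 0.9488 rad.
Bracket: H₀ sin φ sin δ + cos φ cos δ sin H₀ = 0.9488×0.27564×-0.89722 + 0.96126×0.44157×0.81274 = -0.234647 + 0.344979 = 0.110332.
Q̄ = (S₀/π) × [bracket] = (718/π) × 0.110332 = 25.216 W/m².
— Configuration B (φ=+16.0°):
cos H₀ = −tan(+16.0°) tan(+36.300°) = -0.2106, H₀ = 1.7830 rad.
Bracket: H₀ sin φ sin δ + cos φ cos δ sin H₀ = 1.7830×0.27564×0.59201 + 0.96126×0.80593×0.97756 = 0.290953 + 0.757324 = 1.048277.
Q̄ = (S₀/π) × [bracket] = (718/π) × 1.048277 = 239.58 W/m².
Ratio Q̄_A / Q̄_B = 25.216 / 239.58 = 0.1053.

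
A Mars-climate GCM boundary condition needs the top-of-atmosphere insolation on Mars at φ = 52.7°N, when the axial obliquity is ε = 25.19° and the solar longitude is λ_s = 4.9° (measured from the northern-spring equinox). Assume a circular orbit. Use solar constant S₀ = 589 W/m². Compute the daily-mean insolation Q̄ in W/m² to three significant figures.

Solar declination: sin δ = sin ε · sin λ_s = sin 25.19° × sin 4.9° = 0.03636, so δ = +2.083°.
cos H₀ = −tan(+52.7°) tan(+2.083°) = -0.0478, H₀ = 1.6186 rad.
Bracket: H₀ sin φ sin δ + cos φ cos δ sin H₀ = 1.6186×0.79547×0.03636 + 0.60599×0.99934×0.99886 = 0.046815 + 0.604900 = 0.651715.
Q̄ = (S₀/π) × [bracket] = (589/π) × 0.651715 = 122.2 W/m².

Q̄ ≈ 122 W/m²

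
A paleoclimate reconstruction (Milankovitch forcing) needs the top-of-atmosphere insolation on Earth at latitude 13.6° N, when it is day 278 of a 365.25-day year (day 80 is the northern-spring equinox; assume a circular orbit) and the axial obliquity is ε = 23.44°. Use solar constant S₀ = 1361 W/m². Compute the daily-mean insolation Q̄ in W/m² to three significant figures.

Q̄ ≈ 402 W/m²

Solar longitude: λ_s = 360° × (278 − 80)/365.25 = 195.154°.
sin δ = sin 23.44° × sin 195.154° = -0.10399, so δ = -5.969°.
cos H₀ = −tan(+13.6°) tan(-5.969°) = 0.0253, H₀ = 1.5455 rad.
Bracket: H₀ sin φ sin δ + cos φ cos δ sin H₀ = 1.5455×0.23514×-0.10399 + 0.97196×0.99458×0.99968 = -0.037791 + 0.966383 = 0.928592.
Q̄ = (S₀/π) × [bracket] = (1361/π) × 0.928592 = 402.3 W/m².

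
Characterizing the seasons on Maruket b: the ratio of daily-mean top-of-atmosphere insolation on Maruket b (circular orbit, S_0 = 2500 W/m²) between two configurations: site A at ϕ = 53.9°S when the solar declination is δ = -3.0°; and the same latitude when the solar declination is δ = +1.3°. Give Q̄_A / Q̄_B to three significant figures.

— Configuration A (ϕ=-53.9°):
cos h₀ = −tan(-53.9°) tan(-3.000°) = -0.0719, h₀ = 1.6427 rad.
Bracket: h₀ sin ϕ sin δ + cos ϕ cos δ sin h₀ = 1.6427×-0.80799×-0.05234 + 0.58920×0.99863×0.99741 = 0.069470 + 0.586869 = 0.656339.
Q̄ = (S_0/π) × [bracket] = (2500/π) × 0.656339 = 522.30 W/m².
— Configuration B (ϕ=-53.9°):
cos h₀ = −tan(-53.9°) tan(+1.300°) = 0.0311, h₀ = 1.5397 rad.
Bracket: h₀ sin ϕ sin δ + cos ϕ cos δ sin h₀ = 1.5397×-0.80799×0.02269 + 0.58920×0.99974×0.99952 = -0.028228 + 0.588764 = 0.560536.
Q̄ = (S_0/π) × [bracket] = (2500/π) × 0.560536 = 446.06 W/m².
Ratio Q̄_A / Q̄_B = 522.30 / 446.06 = 1.171.

Q̄_A / Q̄_B ≈ 1.17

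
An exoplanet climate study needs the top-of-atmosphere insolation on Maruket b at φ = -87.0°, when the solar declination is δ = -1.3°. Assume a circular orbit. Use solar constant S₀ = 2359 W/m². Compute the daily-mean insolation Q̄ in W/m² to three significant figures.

Q̄ ≈ 69.8 W/m²

cos H₀ = −tan(-87.0°) tan(-1.300°) = -0.4330, H₀ = 2.0186 rad.
Bracket: H₀ sin φ sin δ + cos φ cos δ sin H₀ = 2.0186×-0.99863×-0.02269 + 0.05234×0.99974×0.90139 = 0.045739 + 0.047166 = 0.092905.
Q̄ = (S₀/π) × [bracket] = (2359/π) × 0.092905 = 69.76 W/m².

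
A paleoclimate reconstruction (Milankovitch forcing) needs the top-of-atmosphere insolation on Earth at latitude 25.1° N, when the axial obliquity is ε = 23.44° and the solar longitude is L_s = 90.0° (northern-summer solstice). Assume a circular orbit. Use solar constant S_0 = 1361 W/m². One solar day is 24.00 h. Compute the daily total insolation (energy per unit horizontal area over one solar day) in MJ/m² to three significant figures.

Solar declination: sin δ = sin ε · sin L_s = sin 23.44° × sin 90.0° = 0.39779, so δ = +23.440°.
cos h₀ = −tan(+25.1°) tan(+23.440°) = -0.2031, h₀ = 1.7753 rad.
Bracket: h₀ sin ϕ sin δ + cos ϕ cos δ sin h₀ = 1.7753×0.42420×0.39779 + 0.90557×0.91748×0.97916 = 0.299569 + 0.813528 = 1.113097.
Q̄ = (S_0/π) × [bracket] = (1361/π) × 1.113097 = 482.22 W/m².
Daily total = Q̄ × 24.00 h × 3600 s/h = 482.22 × 24.00 × 3600 / 10⁶ = 41.66 MJ/m².

41.7 MJ/m²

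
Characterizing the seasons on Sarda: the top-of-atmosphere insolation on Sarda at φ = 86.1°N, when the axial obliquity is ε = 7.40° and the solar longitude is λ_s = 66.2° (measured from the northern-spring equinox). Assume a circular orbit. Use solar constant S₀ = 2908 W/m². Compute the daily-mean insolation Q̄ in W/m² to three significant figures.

Solar declination: sin δ = sin ε · sin λ_s = sin 7.40° × sin 66.2° = 0.11784, so δ = +6.768°.
cos H₀ = −tan(+86.1°) tan(+6.768°) = -1.7407 ≤ −1 ⇒ polar day, H₀ = π.
Bracket: H₀ sin φ sin δ + cos φ cos δ sin H₀ = 3.1416×0.99768×0.11784 + 0.06802×0.99303×0.00000 = 0.369347 + 0.000000 = 0.369347.
Q̄ = (S₀/π) × [bracket] = (2908/π) × 0.369347 = 341.9 W/m².

Q̄ ≈ 342 W/m²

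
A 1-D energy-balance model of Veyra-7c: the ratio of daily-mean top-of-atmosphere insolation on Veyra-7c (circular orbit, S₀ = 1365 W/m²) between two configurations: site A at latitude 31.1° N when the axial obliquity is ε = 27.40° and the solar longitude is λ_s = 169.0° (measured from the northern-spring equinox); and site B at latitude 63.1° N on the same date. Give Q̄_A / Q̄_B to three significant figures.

— Configuration A (φ=+31.1°):
Solar declination: sin δ = sin ε · sin λ_s = sin 27.40° × sin 169.0° = 0.08781, so δ = +5.038°.
cos H₀ = −tan(+31.1°) tan(+5.038°) = -0.0532, H₀ = 1.6240 rad.
Bracket: H₀ sin φ sin δ + cos φ cos δ sin H₀ = 1.6240×0.51653×0.08781 + 0.85627×0.99614×0.99859 = 0.073659 + 0.851762 = 0.925421.
Q̄ = (S₀/π) × [bracket] = (1365/π) × 0.925421 = 402.09 W/m².
— Configuration B (φ=+63.1°):
cos H₀ = −tan(+63.1°) tan(+5.038°) = -0.1738, H₀ = 1.7454 rad.
Bracket: H₀ sin φ sin δ + cos φ cos δ sin H₀ = 1.7454×0.89180×0.08781 + 0.45243×0.99614×0.98479 = 0.136680 + 0.443829 = 0.580509.
Q̄ = (S₀/π) × [bracket] = (1365/π) × 0.580509 = 252.23 W/m².
Ratio Q̄_A / Q̄_B = 402.09 / 252.23 = 1.594.

Q̄_A / Q̄_B ≈ 1.59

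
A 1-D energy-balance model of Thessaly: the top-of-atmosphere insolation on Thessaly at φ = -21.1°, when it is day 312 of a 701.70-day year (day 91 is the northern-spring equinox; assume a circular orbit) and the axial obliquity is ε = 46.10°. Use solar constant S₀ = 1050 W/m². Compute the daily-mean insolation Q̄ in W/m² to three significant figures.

Solar longitude: λ_s = 360° × (312 − 91)/701.70 = 113.382°.
sin δ = sin 46.10° × sin 113.382° = 0.66138, so δ = +41.405°.
cos H₀ = −tan(-21.1°) tan(+41.405°) = 0.3403, H₀ = 1.2236 rad.
Bracket: H₀ sin φ sin δ + cos φ cos δ sin H₀ = 1.2236×-0.36000×0.66138 + 0.93295×0.75005×0.94033 = -0.291335 + 0.658005 = 0.366670.
Q̄ = (S₀/π) × [bracket] = (1050/π) × 0.366670 = 122.6 W/m².

Q̄ ≈ 123 W/m²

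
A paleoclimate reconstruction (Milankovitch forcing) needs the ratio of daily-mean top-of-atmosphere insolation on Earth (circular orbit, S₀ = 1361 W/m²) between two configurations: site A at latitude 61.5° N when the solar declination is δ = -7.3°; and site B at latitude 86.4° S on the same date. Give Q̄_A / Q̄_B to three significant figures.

— Configuration A (φ=+61.5°):
cos H₀ = −tan(+61.5°) tan(-7.300°) = 0.2359, H₀ = 1.3326 rad.
Bracket: H₀ sin φ sin δ + cos φ cos δ sin H₀ = 1.3326×0.87882×-0.12706 + 0.47716×0.99189×0.97177 = -0.148802 + 0.459929 = 0.311127.
Q̄ = (S₀/π) × [bracket] = (1361/π) × 0.311127 = 134.79 W/m².
— Configuration B (φ=-86.4°):
cos H₀ = −tan(-86.4°) tan(-7.300°) = -2.0361 ≤ −1 ⇒ polar day, H₀ = π.
Bracket: H₀ sin φ sin δ + cos φ cos δ sin H₀ = 3.1416×-0.99803×-0.12706 + 0.06279×0.99189×0.00000 = 0.398385 + 0.000000 = 0.398385.
Q̄ = (S₀/π) × [bracket] = (1361/π) × 0.398385 = 172.59 W/m².
Ratio Q̄_A / Q̄_B = 134.79 / 172.59 = 0.7810.

Q̄_A / Q̄_B ≈ 0.781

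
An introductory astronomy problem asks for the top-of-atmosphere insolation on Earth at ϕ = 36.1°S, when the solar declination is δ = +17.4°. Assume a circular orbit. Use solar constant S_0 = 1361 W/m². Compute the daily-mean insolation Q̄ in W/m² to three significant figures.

cos h₀ = −tan(-36.1°) tan(+17.400°) = 0.2285, h₀ = 1.3402 rad.
Bracket: h₀ sin ϕ sin δ + cos ϕ cos δ sin h₀ = 1.3402×-0.58920×0.29904 + 0.80799×0.95424×0.97354 = -0.236136 + 0.750615 = 0.514479.
Q̄ = (S_0/π) × [bracket] = (1361/π) × 0.514479 = 222.9 W/m².

Q̄ ≈ 223 W/m²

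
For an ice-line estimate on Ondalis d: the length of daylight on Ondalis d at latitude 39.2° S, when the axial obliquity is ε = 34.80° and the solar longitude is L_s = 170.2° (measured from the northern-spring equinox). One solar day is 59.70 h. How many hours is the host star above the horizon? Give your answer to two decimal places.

Solar declination: sin δ = sin ε · sin L_s = sin 34.80° × sin 170.2° = 0.09714, so δ = +5.575°.
cos h₀ = −tan ϕ · tan δ = −tan(-39.2°) × tan(+5.575°) = 0.0796, so h₀ = 1.4911 rad = 85.43°.
Daylight = 2h₀/(2π) × 59.70 h = (1.4911/π) × 59.70 = 28.34 h.

28.34 h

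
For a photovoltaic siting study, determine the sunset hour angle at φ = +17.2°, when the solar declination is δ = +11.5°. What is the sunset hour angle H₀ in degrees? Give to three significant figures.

cos H₀ = −tan φ · tan δ = −tan(+17.2°) × tan(+11.500°) = -0.0630, so H₀ = 1.6338 rad = 93.61°.

H₀ = 93.6°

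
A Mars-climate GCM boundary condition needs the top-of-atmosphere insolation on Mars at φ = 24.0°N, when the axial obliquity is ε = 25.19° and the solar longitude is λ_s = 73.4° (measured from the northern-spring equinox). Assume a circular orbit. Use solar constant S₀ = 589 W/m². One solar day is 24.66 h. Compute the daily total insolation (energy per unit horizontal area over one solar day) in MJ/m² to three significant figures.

Solar declination: sin δ = sin ε · sin λ_s = sin 25.19° × sin 73.4° = 0.40788, so δ = +24.072°.
cos H₀ = −tan(+24.0°) tan(+24.072°) = -0.1989, H₀ = 1.7710 rad.
Bracket: H₀ sin φ sin δ + cos φ cos δ sin H₀ = 1.7710×0.40674×0.40788 + 0.91355×0.91303×0.98002 = 0.293811 + 0.817433 = 1.111244.
Q̄ = (S₀/π) × [bracket] = (589/π) × 1.111244 = 208.34 W/m².
Daily total = Q̄ × 24.66 h × 3600 s/h = 208.34 × 24.66 × 3600 / 10⁶ = 18.50 MJ/m².

18.5 MJ/m²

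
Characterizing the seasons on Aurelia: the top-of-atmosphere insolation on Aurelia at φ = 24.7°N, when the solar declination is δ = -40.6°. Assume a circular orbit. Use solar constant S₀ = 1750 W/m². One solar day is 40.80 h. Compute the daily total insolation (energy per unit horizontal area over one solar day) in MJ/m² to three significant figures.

cos H₀ = −tan(+24.7°) tan(-40.600°) = 0.3942, H₀ = 1.1656 rad.
Bracket: H₀ sin φ sin δ + cos φ cos δ sin H₀ = 1.1656×0.41787×-0.65077 + 0.90851×0.75927×0.91901 = -0.316970 + 0.633937 = 0.316967.
Q̄ = (S₀/π) × [bracket] = (1750/π) × 0.316967 = 176.56 W/m².
Daily total = Q̄ × 40.80 h × 3600 s/h = 176.56 × 40.80 × 3600 / 10⁶ = 25.93 MJ/m².

25.9 MJ/m²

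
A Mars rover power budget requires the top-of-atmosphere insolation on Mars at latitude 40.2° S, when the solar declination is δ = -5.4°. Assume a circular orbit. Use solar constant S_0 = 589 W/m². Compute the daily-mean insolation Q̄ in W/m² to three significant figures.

Q̄ ≈ 161 W/m²

cos h₀ = −tan(-40.2°) tan(-5.400°) = -0.0799, h₀ = 1.6508 rad.
Bracket: h₀ sin ϕ sin δ + cos ϕ cos δ sin h₀ = 1.6508×-0.64546×-0.09411 + 0.76380×0.99556×0.99680 = 0.100277 + 0.757975 = 0.858252.
Q̄ = (S_0/π) × [bracket] = (589/π) × 0.858252 = 160.9 W/m².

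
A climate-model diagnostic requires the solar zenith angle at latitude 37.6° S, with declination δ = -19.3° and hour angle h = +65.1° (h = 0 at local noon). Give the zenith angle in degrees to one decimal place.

cos θ_z = sin φ sin δ + cos φ cos δ cos h = 0.201662 + 0.314835 = 0.516497.
θ_z = arccos(0.516497) = 58.9°.

θ_z = 58.9°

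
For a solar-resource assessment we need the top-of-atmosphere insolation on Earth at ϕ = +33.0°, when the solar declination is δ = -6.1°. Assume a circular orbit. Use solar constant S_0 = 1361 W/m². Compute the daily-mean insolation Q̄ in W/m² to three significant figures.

cos h₀ = −tan(+33.0°) tan(-6.100°) = 0.0694, h₀ = 1.5013 rad.
Bracket: h₀ sin ϕ sin δ + cos ϕ cos δ sin h₀ = 1.5013×0.54464×-0.10626 + 0.83867×0.99434×0.99759 = -0.086885 + 0.831913 = 0.745028.
Q̄ = (S_0/π) × [bracket] = (1361/π) × 0.745028 = 322.8 W/m².

Q̄ ≈ 323 W/m²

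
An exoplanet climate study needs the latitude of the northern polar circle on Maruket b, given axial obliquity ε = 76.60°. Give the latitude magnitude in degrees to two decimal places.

The polar circle is the lowest latitude that experiences at least one full rotation of continuous daylight at the northern-summer solstice; it lies at |φ| = 90° − ε = 90° − 76.60° = 13.40°.

13.40°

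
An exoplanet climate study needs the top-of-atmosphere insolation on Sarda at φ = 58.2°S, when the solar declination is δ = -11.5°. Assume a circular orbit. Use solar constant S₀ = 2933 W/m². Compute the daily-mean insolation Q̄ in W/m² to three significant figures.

cos H₀ = −tan(-58.2°) tan(-11.500°) = -0.3281, H₀ = 1.9051 rad.
Bracket: H₀ sin φ sin δ + cos φ cos δ sin H₀ = 1.9051×-0.84989×-0.19937 + 0.52696×0.97992×0.94463 = 0.322805 + 0.487787 = 0.810592.
Q̄ = (S₀/π) × [bracket] = (2933/π) × 0.810592 = 756.8 W/m².

Q̄ ≈ 757 W/m²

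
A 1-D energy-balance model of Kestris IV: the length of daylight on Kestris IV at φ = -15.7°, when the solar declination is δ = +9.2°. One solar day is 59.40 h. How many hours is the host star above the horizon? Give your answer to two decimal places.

cos H₀ = −tan φ · tan δ = −tan(-15.7°) × tan(+9.200°) = 0.0455, so H₀ = 1.5253 rad = 87.39°.
Daylight = 2H₀/(2π) × 59.40 h = (1.5253/π) × 59.40 = 28.84 h.

28.84 h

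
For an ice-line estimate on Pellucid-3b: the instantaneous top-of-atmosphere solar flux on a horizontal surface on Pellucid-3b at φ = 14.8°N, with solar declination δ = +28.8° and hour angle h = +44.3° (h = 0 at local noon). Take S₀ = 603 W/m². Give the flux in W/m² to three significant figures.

cos θ_z = sin φ sin δ + cos φ cos δ cos h = 0.123062 + 0.606359 = 0.729421.
Flux = S₀ · cos θ_z = 603 × 0.729421 = 439.8 W/m².

440 W/m²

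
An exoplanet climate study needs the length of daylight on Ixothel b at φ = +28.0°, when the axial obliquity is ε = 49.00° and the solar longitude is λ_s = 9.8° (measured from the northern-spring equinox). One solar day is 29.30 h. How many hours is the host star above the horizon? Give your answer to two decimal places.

15.29 h

Solar declination: sin δ = sin ε · sin λ_s = sin 49.00° × sin 9.8° = 0.12846, so δ = +7.381°.
cos H₀ = −tan φ · tan δ = −tan(+28.0°) × tan(+7.381°) = -0.0689, so H₀ = 1.6397 rad = 93.95°.
Daylight = 2H₀/(2π) × 29.30 h = (1.6397/π) × 29.30 = 15.29 h.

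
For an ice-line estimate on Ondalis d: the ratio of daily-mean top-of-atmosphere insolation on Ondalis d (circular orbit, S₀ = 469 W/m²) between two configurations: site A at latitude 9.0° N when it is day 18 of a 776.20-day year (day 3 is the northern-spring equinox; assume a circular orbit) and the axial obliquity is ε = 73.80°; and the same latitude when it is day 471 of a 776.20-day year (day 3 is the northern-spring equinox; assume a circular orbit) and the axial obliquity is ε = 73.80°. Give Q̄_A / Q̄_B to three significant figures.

Q̄_A / Q̄_B ≈ 1.51

— Configuration A (φ=+9.0°):
Solar longitude: λ_s = 360° × (18 − 3)/776.20 = 6.957°.
sin δ = sin 73.80° × sin 6.957° = 0.11631, so δ = +6.679°.
cos H₀ = −tan(+9.0°) tan(+6.679°) = -0.0185, H₀ = 1.5893 rad.
Bracket: H₀ sin φ sin δ + cos φ cos δ sin H₀ = 1.5893×0.15643×0.11631 + 0.98769×0.99321×0.99983 = 0.028916 + 0.980817 = 1.009733.
Q̄ = (S₀/π) × [bracket] = (469/π) × 1.009733 = 150.74 W/m².
— Configuration B (φ=+9.0°):
Solar longitude: λ_s = 360° × (471 − 3)/776.20 = 217.057°.
sin δ = sin 73.80° × sin 217.057° = -0.57869, so δ = -35.358°.
cos H₀ = −tan(+9.0°) tan(-35.358°) = 0.1124, H₀ = 1.4582 rad.
Bracket: H₀ sin φ sin δ + cos φ cos δ sin H₀ = 1.4582×0.15643×-0.57869 + 0.98769×0.81555×0.99366 = -0.132003 + 0.800404 = 0.668401.
Q̄ = (S₀/π) × [bracket] = (469/π) × 0.668401 = 99.784 W/m².
Ratio Q̄_A / Q̄_B = 150.74 / 99.784 = 1.511.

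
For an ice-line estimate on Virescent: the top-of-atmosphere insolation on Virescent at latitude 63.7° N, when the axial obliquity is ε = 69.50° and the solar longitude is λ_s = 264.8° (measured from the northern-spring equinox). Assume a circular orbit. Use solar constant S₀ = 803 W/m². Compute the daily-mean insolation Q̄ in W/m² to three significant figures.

Q̄ ≈ 0.00 W/m²

Solar declination: sin δ = sin ε · sin λ_s = sin 69.50° × sin 264.8° = -0.93282, so δ = -68.878°.
cos H₀ = −tan(+63.7°) tan(-68.878°) = 5.2377 ≥ 1 ⇒ polar night, H₀ = 0 and Q̄ = 0.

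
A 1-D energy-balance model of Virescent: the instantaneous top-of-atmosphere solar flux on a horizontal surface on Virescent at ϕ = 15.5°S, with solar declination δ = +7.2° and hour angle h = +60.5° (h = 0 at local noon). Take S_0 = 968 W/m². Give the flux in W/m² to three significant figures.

423 W/m²

cos θ_z = sin ϕ sin δ + cos ϕ cos δ cos h = -0.033494 + 0.470773 = 0.437279.
Flux = S_0 · cos θ_z = 968 × 0.437279 = 423.3 W/m².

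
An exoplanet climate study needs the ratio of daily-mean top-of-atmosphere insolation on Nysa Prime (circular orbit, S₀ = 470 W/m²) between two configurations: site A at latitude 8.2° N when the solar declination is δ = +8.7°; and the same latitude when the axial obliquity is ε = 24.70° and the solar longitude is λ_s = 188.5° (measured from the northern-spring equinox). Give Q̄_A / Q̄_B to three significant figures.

— Configuration A (φ=+8.2°):
cos H₀ = −tan(+8.2°) tan(+8.700°) = -0.0221, H₀ = 1.5928 rad.
Bracket: H₀ sin φ sin δ + cos φ cos δ sin H₀ = 1.5928×0.14263×0.15126 + 0.98978×0.98849×0.99976 = 0.034363 + 0.978153 = 1.012516.
Q̄ = (S₀/π) × [bracket] = (470/π) × 1.012516 = 151.48 W/m².
— Configuration B (φ=+8.2°):
Solar declination: sin δ = sin ε · sin λ_s = sin 24.70° × sin 188.5° = -0.06176, so δ = -3.541°.
cos H₀ = −tan(+8.2°) tan(-3.541°) = 0.0089, H₀ = 1.5619 rad.
Bracket: H₀ sin φ sin δ + cos φ cos δ sin H₀ = 1.5619×0.14263×-0.06176 + 0.98978×0.99809×0.99996 = -0.013759 + 0.987850 = 0.974091.
Q̄ = (S₀/π) × [bracket] = (470/π) × 0.974091 = 145.73 W/m².
Ratio Q̄_A / Q̄_B = 151.48 / 145.73 = 1.039.

Q̄_A / Q̄_B ≈ 1.04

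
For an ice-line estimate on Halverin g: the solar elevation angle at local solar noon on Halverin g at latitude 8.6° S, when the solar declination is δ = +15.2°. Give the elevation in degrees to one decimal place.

At local noon the hour angle is zero, so the zenith angle equals |φ − δ| = |-8.6° − (+15.200°)| = 23.800°.
Elevation = 90° − 23.800° = 66.2°.

66.2°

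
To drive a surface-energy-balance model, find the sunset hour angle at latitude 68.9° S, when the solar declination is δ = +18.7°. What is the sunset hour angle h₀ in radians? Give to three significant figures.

cos h₀ = −tan ϕ · tan δ = −tan(-68.9°) × tan(+18.700°) = 0.8772, so h₀ = 0.5008 rad = 28.69°.

h₀ = 0.501 rad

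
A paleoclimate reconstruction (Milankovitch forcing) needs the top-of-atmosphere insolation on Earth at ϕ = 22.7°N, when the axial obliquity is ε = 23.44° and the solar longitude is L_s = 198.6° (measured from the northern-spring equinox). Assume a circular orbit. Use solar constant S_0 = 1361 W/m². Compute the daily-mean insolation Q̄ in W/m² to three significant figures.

Solar declination: sin δ = sin ε · sin L_s = sin 23.44° × sin 198.6° = -0.12688, so δ = -7.289°.
cos h₀ = −tan(+22.7°) tan(-7.289°) = 0.0535, h₀ = 1.5173 rad.
Bracket: h₀ sin ϕ sin δ + cos ϕ cos δ sin h₀ = 1.5173×0.38591×-0.12688 + 0.92254×0.99192×0.99857 = -0.074293 + 0.913777 = 0.839484.
Q̄ = (S_0/π) × [bracket] = (1361/π) × 0.839484 = 363.7 W/m².

Q̄ ≈ 364 W/m²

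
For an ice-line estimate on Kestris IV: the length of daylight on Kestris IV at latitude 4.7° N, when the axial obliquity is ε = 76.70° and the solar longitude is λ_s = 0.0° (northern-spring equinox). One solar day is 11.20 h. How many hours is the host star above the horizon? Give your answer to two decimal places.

Solar declination: sin δ = sin ε · sin λ_s = sin 76.70° × sin 0.0° = 0.00000, so δ = +0.000°.
cos H₀ = −tan φ · tan δ = −tan(+4.7°) × tan(+0.000°) = -0.0000, so H₀ = 1.5708 rad = 90.00°.
Daylight = 2H₀/(2π) × 11.20 h = (1.5708/π) × 11.20 = 5.60 h.

5.60 h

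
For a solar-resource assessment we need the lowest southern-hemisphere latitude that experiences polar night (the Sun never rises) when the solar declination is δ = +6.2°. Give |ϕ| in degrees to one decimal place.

|ϕ| = 83.8°

Polar night requires cos h₀ = −tan ϕ tan δ ≥ 1, i.e. tan ϕ tan δ ≤ −1.
The boundary is |tan ϕ| · |tan δ| = 1, so |ϕ| = 90° − |δ| = 90° − 6.2° = 83.8° in the southern hemisphere.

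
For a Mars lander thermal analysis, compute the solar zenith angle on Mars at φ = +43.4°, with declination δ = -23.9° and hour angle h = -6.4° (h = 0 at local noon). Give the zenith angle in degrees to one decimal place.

cos θ_z = sin φ sin δ + cos φ cos δ cos h = -0.278368 + 0.660134 = 0.381766.
θ_z = arccos(0.381766) = 67.6°.

θ_z = 67.6°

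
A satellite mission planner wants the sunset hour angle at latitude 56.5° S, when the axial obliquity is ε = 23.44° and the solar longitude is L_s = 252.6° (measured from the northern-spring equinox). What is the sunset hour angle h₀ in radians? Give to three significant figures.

Solar declination: sin δ = sin ε · sin L_s = sin 23.44° × sin 252.6° = -0.37959, so δ = -22.308°.
cos h₀ = −tan ϕ · tan δ = −tan(-56.5°) × tan(-22.308°) = -0.6199, so h₀ = 2.2394 rad = 128.31°.

h₀ = 2.24 rad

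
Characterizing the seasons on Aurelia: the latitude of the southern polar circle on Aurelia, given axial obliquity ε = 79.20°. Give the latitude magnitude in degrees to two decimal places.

10.80°

The polar circle is the lowest latitude that experiences at least one full rotation of continuous darkness at the northern-summer solstice; it lies at |ϕ| = 90° − ε = 90° − 79.20° = 10.80°.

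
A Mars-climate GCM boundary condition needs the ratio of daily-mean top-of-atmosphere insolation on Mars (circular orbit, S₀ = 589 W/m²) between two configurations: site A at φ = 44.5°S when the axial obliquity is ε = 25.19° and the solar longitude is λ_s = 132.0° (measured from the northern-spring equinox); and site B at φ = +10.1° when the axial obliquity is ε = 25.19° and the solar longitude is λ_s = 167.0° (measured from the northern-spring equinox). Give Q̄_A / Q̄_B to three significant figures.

— Configuration A (φ=-44.5°):
Solar declination: sin δ = sin ε · sin λ_s = sin 25.19° × sin 132.0° = 0.31630, so δ = +18.439°.
cos H₀ = −tan(-44.5°) tan(+18.439°) = 0.3276, H₀ = 1.2370 rad.
Bracket: H₀ sin φ sin δ + cos φ cos δ sin H₀ = 1.2370×-0.70091×0.31630 + 0.71325×0.94866×0.94480 = -0.274240 + 0.639282 = 0.365042.
Q̄ = (S₀/π) × [bracket] = (589/π) × 0.365042 = 68.440 W/m².
— Configuration B (φ=+10.1°):
Solar declination: sin δ = sin ε · sin λ_s = sin 25.19° × sin 167.0° = 0.09574, so δ = +5.494°.
cos H₀ = −tan(+10.1°) tan(+5.494°) = -0.0171, H₀ = 1.5879 rad.
Bracket: H₀ sin φ sin δ + cos φ cos δ sin H₀ = 1.5879×0.17537×0.09574 + 0.98450×0.99541×0.99985 = 0.026661 + 0.979834 = 1.006495.
Q̄ = (S₀/π) × [bracket] = (589/π) × 1.006495 = 188.70 W/m².
Ratio Q̄_A / Q̄_B = 68.440 / 188.70 = 0.3627.

Q̄_A / Q̄_B ≈ 0.363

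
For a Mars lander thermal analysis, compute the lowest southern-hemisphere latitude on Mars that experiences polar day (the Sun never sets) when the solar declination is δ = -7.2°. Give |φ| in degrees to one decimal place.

Polar day requires cos H₀ = −tan φ tan δ ≤ −1, i.e. tan φ tan δ ≥ 1.
The boundary is |tan φ| · |tan δ| = 1, so |φ| = 90° − |δ| = 90° − 7.2° = 82.8° in the southern hemisphere.

|φ| = 82.8°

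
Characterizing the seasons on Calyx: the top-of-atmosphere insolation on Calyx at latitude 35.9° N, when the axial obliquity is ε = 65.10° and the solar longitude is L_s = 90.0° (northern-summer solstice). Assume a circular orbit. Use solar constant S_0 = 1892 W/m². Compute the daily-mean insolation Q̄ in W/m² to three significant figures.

Solar declination: sin δ = sin ε · sin L_s = sin 65.10° × sin 90.0° = 0.90704, so δ = +65.100°.
cos h₀ = −tan(+35.9°) tan(+65.100°) = -1.5595 ≤ −1 ⇒ polar day, h₀ = π.
Bracket: h₀ sin ϕ sin δ + cos ϕ cos δ sin h₀ = 3.1416×0.58637×0.90704 + 0.81004×0.42104×0.00000 = 1.670895 + 0.000000 = 1.670895.
Q̄ = (S_0/π) × [bracket] = (1892/π) × 1.670895 = 1006 W/m².

Q̄ ≈ 1.01e+03 W/m²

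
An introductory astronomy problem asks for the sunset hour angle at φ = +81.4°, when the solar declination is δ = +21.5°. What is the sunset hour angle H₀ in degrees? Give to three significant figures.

Sunrise equation: cos H₀ = −tan φ · tan δ = -2.6046 ≤ −1, so the Sun never sets (polar day) and H₀ = π.

H₀ = 180°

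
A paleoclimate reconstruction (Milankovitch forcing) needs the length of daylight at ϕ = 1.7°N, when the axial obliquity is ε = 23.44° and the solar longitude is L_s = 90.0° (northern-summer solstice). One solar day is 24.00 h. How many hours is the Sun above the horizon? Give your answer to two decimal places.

12.10 h

Solar declination: sin δ = sin ε · sin L_s = sin 23.44° × sin 90.0° = 0.39779, so δ = +23.440°.
cos h₀ = −tan ϕ · tan δ = −tan(+1.7°) × tan(+23.440°) = -0.0129, so h₀ = 1.5837 rad = 90.74°.
Daylight = 2h₀/(2π) × 24.00 h = (1.5837/π) × 24.00 = 12.10 h.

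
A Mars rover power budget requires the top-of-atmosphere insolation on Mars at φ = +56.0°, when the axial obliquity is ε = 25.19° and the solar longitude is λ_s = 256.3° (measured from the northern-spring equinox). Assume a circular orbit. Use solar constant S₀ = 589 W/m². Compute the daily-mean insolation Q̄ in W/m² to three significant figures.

Q̄ ≈ 17.1 W/m²

Solar declination: sin δ = sin ε · sin λ_s = sin 25.19° × sin 256.3° = -0.41351, so δ = -24.426°.
cos H₀ = −tan(+56.0°) tan(-24.426°) = 0.6733, H₀ = 0.8321 rad.
Bracket: H₀ sin φ sin δ + cos φ cos δ sin H₀ = 0.8321×0.82904×-0.41351 + 0.55919×0.91050×0.73935 = -0.285257 + 0.376435 = 0.091178.
Q̄ = (S₀/π) × [bracket] = (589/π) × 0.091178 = 17.09 W/m².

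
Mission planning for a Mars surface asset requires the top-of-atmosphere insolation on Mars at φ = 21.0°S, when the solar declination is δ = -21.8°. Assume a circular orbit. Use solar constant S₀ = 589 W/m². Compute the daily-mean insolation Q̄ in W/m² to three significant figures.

Q̄ ≈ 204 W/m²

cos H₀ = −tan(-21.0°) tan(-21.800°) = -0.1535, H₀ = 1.7249 rad.
Bracket: H₀ sin φ sin δ + cos φ cos δ sin H₀ = 1.7249×-0.35837×-0.37137 + 0.93358×0.92849×0.98814 = 0.229563 + 0.856539 = 1.086102.
Q̄ = (S₀/π) × [bracket] = (589/π) × 1.086102 = 203.6 W/m².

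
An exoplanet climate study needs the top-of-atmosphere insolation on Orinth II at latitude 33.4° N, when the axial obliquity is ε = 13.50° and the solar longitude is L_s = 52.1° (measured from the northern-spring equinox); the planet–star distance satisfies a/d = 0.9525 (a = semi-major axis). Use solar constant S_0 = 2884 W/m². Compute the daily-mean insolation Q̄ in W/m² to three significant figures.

Solar declination: sin δ = sin ε · sin L_s = sin 13.50° × sin 52.1° = 0.18421, so δ = +10.615°.
cos h₀ = −tan(+33.4°) tan(+10.615°) = -0.1236, h₀ = 1.6947 rad.
Bracket: h₀ sin ϕ sin δ + cos ϕ cos δ sin h₀ = 1.6947×0.55048×0.18421 + 0.83485×0.98289×0.99233 = 0.171849 + 0.814272 = 0.986121.
Inverse-square distance factor (a/d)² = 0.9525² = 0.907256.
Q̄ = (S_0/π) × 0.907256 × [bracket] = (2884/π) × 0.907256 × 0.986121 = 821.3 W/m².

Q̄ ≈ 821 W/m²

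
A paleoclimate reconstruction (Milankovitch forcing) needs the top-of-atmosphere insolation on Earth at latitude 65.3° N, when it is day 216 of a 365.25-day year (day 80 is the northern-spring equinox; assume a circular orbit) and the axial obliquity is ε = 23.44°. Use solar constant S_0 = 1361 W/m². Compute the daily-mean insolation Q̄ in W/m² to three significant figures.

Solar longitude: L_s = 360° × (216 − 80)/365.25 = 134.045°.
sin δ = sin 23.44° × sin 134.045° = 0.28593, so δ = +16.614°.
cos h₀ = −tan(+65.3°) tan(+16.614°) = -0.6487, h₀ = 2.2767 rad.
Bracket: h₀ sin ϕ sin δ + cos ϕ cos δ sin h₀ = 2.2767×0.90851×0.28593 + 0.41787×0.95825×0.76102 = 0.591419 + 0.304731 = 0.896150.
Q̄ = (S_0/π) × [bracket] = (1361/π) × 0.896150 = 388.2 W/m².

Q̄ ≈ 388 W/m²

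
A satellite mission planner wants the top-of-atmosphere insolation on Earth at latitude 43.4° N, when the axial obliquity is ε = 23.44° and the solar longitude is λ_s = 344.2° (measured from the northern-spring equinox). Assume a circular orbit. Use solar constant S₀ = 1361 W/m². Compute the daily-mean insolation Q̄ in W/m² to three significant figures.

Solar declination: sin δ = sin ε · sin λ_s = sin 23.44° × sin 344.2° = -0.10831, so δ = -6.218°.
cos H₀ = −tan(+43.4°) tan(-6.218°) = 0.1030, H₀ = 1.4676 rad.
Bracket: H₀ sin φ sin δ + cos φ cos δ sin H₀ = 1.4676×0.68709×-0.10831 + 0.72657×0.99412×0.99468 = -0.109217 + 0.718455 = 0.609238.
Q̄ = (S₀/π) × [bracket] = (1361/π) × 0.609238 = 263.9 W/m².

Q̄ ≈ 264 W/m²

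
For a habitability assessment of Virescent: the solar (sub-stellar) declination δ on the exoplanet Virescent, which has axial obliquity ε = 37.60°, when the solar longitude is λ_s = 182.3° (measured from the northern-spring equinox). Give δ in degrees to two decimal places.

δ = -1.40°

sin δ = sin ε · sin λ_s = sin 37.60° × sin 182.3° = -0.024486.
δ = arcsin(-0.024486) = -1.40°.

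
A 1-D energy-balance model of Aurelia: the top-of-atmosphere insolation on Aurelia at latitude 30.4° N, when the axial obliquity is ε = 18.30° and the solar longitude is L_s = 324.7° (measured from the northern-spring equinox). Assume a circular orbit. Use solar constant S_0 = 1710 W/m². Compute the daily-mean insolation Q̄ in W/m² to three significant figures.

Solar declination: sin δ = sin ε · sin L_s = sin 18.30° × sin 324.7° = -0.18144, so δ = -10.454°.
cos h₀ = −tan(+30.4°) tan(-10.454°) = 0.1082, h₀ = 1.4623 rad.
Bracket: h₀ sin ϕ sin δ + cos ϕ cos δ sin h₀ = 1.4623×0.50603×-0.18144 + 0.86251×0.98340×0.99412 = -0.134260 + 0.843205 = 0.708945.
Q̄ = (S_0/π) × [bracket] = (1710/π) × 0.708945 = 385.9 W/m².

Q̄ ≈ 386 W/m²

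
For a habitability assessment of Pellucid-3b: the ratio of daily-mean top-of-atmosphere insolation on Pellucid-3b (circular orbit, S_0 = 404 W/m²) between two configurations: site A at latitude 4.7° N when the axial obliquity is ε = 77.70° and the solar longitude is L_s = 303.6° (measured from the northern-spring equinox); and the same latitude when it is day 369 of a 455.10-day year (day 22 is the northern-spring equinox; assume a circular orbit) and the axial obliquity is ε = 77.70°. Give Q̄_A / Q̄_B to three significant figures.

— Configuration A (ϕ=+4.7°):
Solar declination: sin δ = sin ε · sin L_s = sin 77.70° × sin 303.6° = -0.81380, so δ = -54.469°.
cos h₀ = −tan(+4.7°) tan(-54.469°) = 0.1151, h₀ = 1.4554 rad.
Bracket: h₀ sin ϕ sin δ + cos ϕ cos δ sin h₀ = 1.4554×0.08194×-0.81380 + 0.99664×0.58114×0.99335 = -0.097050 + 0.575336 = 0.478286.
Q̄ = (S_0/π) × [bracket] = (404/π) × 0.478286 = 61.506 W/m².
— Configuration B (ϕ=+4.7°):
Solar longitude: L_s = 360° × (369 − 22)/455.10 = 274.489°.
sin δ = sin 77.70° × sin 274.489° = -0.97405, so δ = -76.918°.
cos h₀ = −tan(+4.7°) tan(-76.918°) = 0.3538, h₀ = 1.2092 rad.
Bracket: h₀ sin ϕ sin δ + cos ϕ cos δ sin h₀ = 1.2092×0.08194×-0.97405 + 0.99664×0.22634×0.93532 = -0.096511 + 0.210989 = 0.114478.
Q̄ = (S_0/π) × [bracket] = (404/π) × 0.114478 = 14.722 W/m².
Ratio Q̄_A / Q̄_B = 61.506 / 14.722 = 4.178.

Q̄_A / Q̄_B ≈ 4.18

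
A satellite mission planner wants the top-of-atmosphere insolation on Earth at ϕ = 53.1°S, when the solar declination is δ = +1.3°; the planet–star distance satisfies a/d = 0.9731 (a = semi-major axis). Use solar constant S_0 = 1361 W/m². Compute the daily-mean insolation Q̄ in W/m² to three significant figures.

Q̄ ≈ 235 W/m²

cos h₀ = −tan(-53.1°) tan(+1.300°) = 0.0302, h₀ = 1.5406 rad.
Bracket: h₀ sin ϕ sin δ + cos ϕ cos δ sin h₀ = 1.5406×-0.79968×0.02269 + 0.60042×0.99974×0.99954 = -0.027954 + 0.599988 = 0.572034.
Inverse-square distance factor (a/d)² = 0.9731² = 0.946924.
Q̄ = (S_0/π) × 0.946924 × [bracket] = (1361/π) × 0.946924 × 0.572034 = 234.7 W/m².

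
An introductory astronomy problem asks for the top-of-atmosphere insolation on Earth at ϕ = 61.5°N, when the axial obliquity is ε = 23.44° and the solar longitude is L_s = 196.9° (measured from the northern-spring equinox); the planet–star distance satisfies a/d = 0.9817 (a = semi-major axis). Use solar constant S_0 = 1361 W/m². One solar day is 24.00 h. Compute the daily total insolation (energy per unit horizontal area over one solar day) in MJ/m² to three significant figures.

11.7 MJ/m²

Solar declination: sin δ = sin ε · sin L_s = sin 23.44° × sin 196.9° = -0.11564, so δ = -6.640°.
cos h₀ = −tan(+61.5°) tan(-6.640°) = 0.2144, h₀ = 1.3547 rad.
Bracket: h₀ sin ϕ sin δ + cos ϕ cos δ sin h₀ = 1.3547×0.87882×-0.11564 + 0.47716×0.99329×0.97674 = -0.137674 + 0.462934 = 0.325260.
Inverse-square distance factor (a/d)² = 0.9817² = 0.963735.
Q̄ = (S_0/π) × 0.963735 × [bracket] = (1361/π) × 0.963735 × 0.325260 = 135.80 W/m².
Daily total = Q̄ × 24.00 h × 3600 s/h = 135.80 × 24.00 × 3600 / 10⁶ = 11.73 MJ/m².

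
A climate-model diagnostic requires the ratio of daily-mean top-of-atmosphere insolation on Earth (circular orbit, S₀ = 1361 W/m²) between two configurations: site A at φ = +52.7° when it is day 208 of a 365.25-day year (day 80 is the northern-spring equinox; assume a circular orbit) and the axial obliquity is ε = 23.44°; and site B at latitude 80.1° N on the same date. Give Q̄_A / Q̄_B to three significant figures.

— Configuration A (φ=+52.7°):
Solar longitude: λ_s = 360° × (208 − 80)/365.25 = 126.160°.
sin δ = sin 23.44° × sin 126.160° = 0.32116, so δ = +18.733°.
cos H₀ = −tan(+52.7°) tan(+18.733°) = -0.4452, H₀ = 2.0322 rad.
Bracket: H₀ sin φ sin δ + cos φ cos δ sin H₀ = 2.0322×0.79547×0.32116 + 0.60599×0.94702×0.89545 = 0.519173 + 0.513885 = 1.033058.
Q̄ = (S₀/π) × [bracket] = (1361/π) × 1.033058 = 447.54 W/m².
— Configuration B (φ=+80.1°):
cos H₀ = −tan(+80.1°) tan(+18.733°) = -1.9431 ≤ −1 ⇒ polar day, H₀ = π.
Bracket: H₀ sin φ sin δ + cos φ cos δ sin H₀ = 3.1416×0.98511×0.32116 + 0.17193×0.94702×0.00000 = 0.993933 + 0.000000 = 0.993933.
Q̄ = (S₀/π) × [bracket] = (1361/π) × 0.993933 = 430.59 W/m².
Ratio Q̄_A / Q̄_B = 447.54 / 430.59 = 1.039.

Q̄_A / Q̄_B ≈ 1.04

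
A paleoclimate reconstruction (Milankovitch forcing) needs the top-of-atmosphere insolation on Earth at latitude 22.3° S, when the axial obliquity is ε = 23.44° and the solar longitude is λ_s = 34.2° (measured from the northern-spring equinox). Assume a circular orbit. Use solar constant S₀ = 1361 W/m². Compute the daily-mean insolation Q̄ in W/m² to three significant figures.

Q̄ ≈ 335 W/m²

Solar declination: sin δ = sin ε · sin λ_s = sin 23.44° × sin 34.2° = 0.22359, so δ = +12.920°.
cos H₀ = −tan(-22.3°) tan(+12.920°) = 0.0941, H₀ = 1.4766 rad.
Bracket: H₀ sin φ sin δ + cos φ cos δ sin H₀ = 1.4766×-0.37946×0.22359 + 0.92521×0.97468×0.99556 = -0.125280 + 0.897780 = 0.772500.
Q̄ = (S₀/π) × [bracket] = (1361/π) × 0.772500 = 334.7 W/m².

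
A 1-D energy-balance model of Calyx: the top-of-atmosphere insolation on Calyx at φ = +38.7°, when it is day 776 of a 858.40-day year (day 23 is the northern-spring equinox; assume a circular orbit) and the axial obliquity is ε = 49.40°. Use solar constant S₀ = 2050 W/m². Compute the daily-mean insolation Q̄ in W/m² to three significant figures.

Solar longitude: λ_s = 360° × (776 − 23)/858.40 = 315.797°.
sin δ = sin 49.40° × sin 315.797° = -0.52937, so δ = -31.963°.
cos H₀ = −tan(+38.7°) tan(-31.963°) = 0.4999, H₀ = 1.0473 rad.
Bracket: H₀ sin φ sin δ + cos φ cos δ sin H₀ = 1.0473×0.62524×-0.52937 + 0.78043×0.84839×0.86609 = -0.346639 + 0.573446 = 0.226807.
Q̄ = (S₀/π) × [bracket] = (2050/π) × 0.226807 = 148.0 W/m².

Q̄ ≈ 148 W/m²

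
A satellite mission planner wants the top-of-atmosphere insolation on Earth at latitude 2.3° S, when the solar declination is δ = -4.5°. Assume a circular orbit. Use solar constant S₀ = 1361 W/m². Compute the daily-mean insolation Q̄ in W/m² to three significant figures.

Q̄ ≈ 434 W/m²

cos H₀ = −tan(-2.3°) tan(-4.500°) = -0.0032, H₀ = 1.5740 rad.
Bracket: H₀ sin φ sin δ + cos φ cos δ sin H₀ = 1.5740×-0.04013×-0.07846 + 0.99919×0.99692×1.00000 = 0.004956 + 0.996112 = 1.001068.
Q̄ = (S₀/π) × [bracket] = (1361/π) × 1.001068 = 433.7 W/m².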